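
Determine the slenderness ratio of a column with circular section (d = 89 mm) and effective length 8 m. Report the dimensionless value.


Radius of gyration r = d / 4 = 89 / 4 = 22.25 mm
L_eff = 8000.0 mm
Slenderness ratio = L / r = 8000.0 / 22.25 = 359.55 (dimensionless)

359.55 (dimensionless)


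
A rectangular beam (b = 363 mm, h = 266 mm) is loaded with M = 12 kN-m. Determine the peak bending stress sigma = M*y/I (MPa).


I = b * h^3 / 12 = 363 * 266^3 / 12 = 569338154.0 mm^4
y = h / 2 = 266 / 2 = 133.0 mm
M = 12 kN-m = 12000000.0 N-mm
sigma = M * y / I = 12000000.0 * 133.0 / 569338154.0
= 2.8 MPa

2.8 MPa


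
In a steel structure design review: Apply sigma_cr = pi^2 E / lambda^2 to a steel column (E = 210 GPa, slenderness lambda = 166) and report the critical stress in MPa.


sigma_cr = pi^2 * E / lambda^2
= 9.8696 * 210000.0 / 166^2
= 9.8696 * 210000.0 / 27556
= 75.2147 MPa

75.2147 MPa


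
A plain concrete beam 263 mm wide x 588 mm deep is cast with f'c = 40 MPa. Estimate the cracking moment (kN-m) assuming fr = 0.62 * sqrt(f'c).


fr = 0.62 * sqrt(40) = 0.62 * 6.3246 = 3.9212 MPa
I = 263 * 588^3 / 12 = 4455602928.0 mm^4
y_t = 294.0 mm
M_cr = fr * I / y_t = 3.9212 * 4455602928.0 / 294.0 N-mm
= 59.4266 kN-m

59.4266 kN-m


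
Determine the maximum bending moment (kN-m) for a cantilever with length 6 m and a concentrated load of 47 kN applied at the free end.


For a cantilever with a point load at the free end:
M_max = P * L = 47 * 6 = 282 kN-m

282 kN-m


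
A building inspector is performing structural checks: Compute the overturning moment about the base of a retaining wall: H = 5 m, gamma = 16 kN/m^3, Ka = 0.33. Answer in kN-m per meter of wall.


Pa = 0.5 * Ka * gamma * H^2
= 0.5 * 0.33 * 16 * 5^2
= 66.0 kN/m
Arm = H / 3 = 5 / 3 = 1.6667 m
Mo = Pa * arm = Pa * H / 3 = 66.0 * 5 / 3 = 110.0 kN-m/m

110.0 kN-m/m


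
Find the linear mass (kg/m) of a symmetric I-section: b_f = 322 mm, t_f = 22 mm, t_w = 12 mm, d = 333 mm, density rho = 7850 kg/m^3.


A_flanges = 2 * 322 * 22 = 14168 mm^2
A_web = (333 - 2 * 22) * 12 = 3468 mm^2
A_total = 14168 + 3468 = 17636 mm^2 = 0.017636 m^2
Weight = rho * A = 7850 * 0.017636 = 138.4426 kg/m

138.4426 kg/m


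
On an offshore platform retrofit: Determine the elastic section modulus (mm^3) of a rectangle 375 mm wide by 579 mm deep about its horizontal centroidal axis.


S = b * h^2 / 6
= 375 * 579^2 / 6
= 375 * 335241 / 6
= 20952562.5 mm^3

20952562.5 mm^3


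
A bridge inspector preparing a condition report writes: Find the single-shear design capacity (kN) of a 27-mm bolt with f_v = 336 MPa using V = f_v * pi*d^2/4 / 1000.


A = pi * d^2 / 4 = pi * 27^2 / 4 = 572.5553 mm^2
V = f_v * A / 1000 = 336 * 572.5553 / 1000
= 192.3786 kN

192.3786 kN


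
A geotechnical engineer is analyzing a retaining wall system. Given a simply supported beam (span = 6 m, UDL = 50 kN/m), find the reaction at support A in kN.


Total load = w * L = 50 * 6 = 300 kN
By symmetry, each reaction R = total / 2 = 300 / 2 = 150.0 kN

150.0 kN


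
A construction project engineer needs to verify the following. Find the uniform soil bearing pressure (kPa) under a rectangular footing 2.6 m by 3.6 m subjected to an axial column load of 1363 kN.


A = 2.6 * 3.6 = 9.36 m^2
q = P / A = 1363 / 9.36
= 145.6197 kPa

145.6197 kPa


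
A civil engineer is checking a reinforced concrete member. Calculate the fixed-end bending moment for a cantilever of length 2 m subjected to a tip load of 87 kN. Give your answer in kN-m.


For a cantilever with a point load at the free end:
M_max = P * L = 87 * 2 = 174 kN-m

174 kN-m


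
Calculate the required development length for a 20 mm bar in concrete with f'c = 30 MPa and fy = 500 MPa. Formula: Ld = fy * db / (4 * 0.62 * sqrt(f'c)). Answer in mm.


Ld = (fy * db) / (4 * 0.62 * sqrt(f'c))
= (500 * 20) / (4 * 0.62 * sqrt(30))
= 10000 / 13.5835
= 736.19 mm

736.19 mm


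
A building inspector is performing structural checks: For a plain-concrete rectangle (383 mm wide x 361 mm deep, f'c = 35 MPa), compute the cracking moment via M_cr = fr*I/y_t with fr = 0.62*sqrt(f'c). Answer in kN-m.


fr = 0.62 * sqrt(35) = 0.62 * 5.9161 = 3.668 MPa
I = 383 * 361^3 / 12 = 1501547701.92 mm^4
y_t = 180.5 mm
M_cr = fr * I / y_t = 3.668 * 1501547701.92 / 180.5 N-mm
= 30.5132 kN-m

30.5132 kN-m


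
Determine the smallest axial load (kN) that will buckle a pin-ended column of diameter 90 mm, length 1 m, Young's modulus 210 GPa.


I = pi * d^4 / 64 = 3220623.34 mm^4
L = 1000.0 mm
P_cr = pi^2 * E * I / L^2
= 9.8696 * 210000.0 * 3220623.34 / 1000.0^2
= 6675118.45 N = 6675.1184 kN

6675.1184 kN


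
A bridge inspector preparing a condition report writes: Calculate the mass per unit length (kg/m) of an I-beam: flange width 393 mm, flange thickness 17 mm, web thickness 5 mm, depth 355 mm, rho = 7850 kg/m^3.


A_flanges = 2 * 393 * 17 = 13362 mm^2
A_web = (355 - 2 * 17) * 5 = 1605 mm^2
A_total = 13362 + 1605 = 14967 mm^2 = 0.014967 m^2
Weight = rho * A = 7850 * 0.014967 = 117.4909 kg/m

117.4909 kg/m


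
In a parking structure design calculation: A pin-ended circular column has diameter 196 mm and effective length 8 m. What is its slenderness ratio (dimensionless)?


Radius of gyration r = d / 4 = 196 / 4 = 49.0 mm
L_eff = 8000.0 mm
Slenderness ratio = L / r = 8000.0 / 49.0 = 163.27 (dimensionless)

163.27 (dimensionless)


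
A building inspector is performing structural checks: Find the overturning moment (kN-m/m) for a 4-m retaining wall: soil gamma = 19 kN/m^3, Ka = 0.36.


Pa = 0.5 * Ka * gamma * H^2
= 0.5 * 0.36 * 19 * 4^2
= 54.72 kN/m
Arm = H / 3 = 4 / 3 = 1.3333 m
Mo = Pa * arm = Pa * H / 3 = 54.72 * 4 / 3 = 72.96 kN-m/m

72.96 kN-m/m


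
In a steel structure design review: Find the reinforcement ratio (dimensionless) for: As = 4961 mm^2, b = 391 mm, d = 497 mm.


rho = As / (b * d)
= 4961 / (391 * 497)
= 4961 / 194327
= 0.025529 (dimensionless)

0.025529 (dimensionless)


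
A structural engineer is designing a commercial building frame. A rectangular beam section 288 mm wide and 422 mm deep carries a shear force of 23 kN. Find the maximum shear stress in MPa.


A = b * h = 288 * 422 = 121536 mm^2
V = 23 kN = 23000.0 N
tau_max = 1.5 * V / A = 1.5 * 23000.0 / 121536
= 0.2839 MPa

0.2839 MPa


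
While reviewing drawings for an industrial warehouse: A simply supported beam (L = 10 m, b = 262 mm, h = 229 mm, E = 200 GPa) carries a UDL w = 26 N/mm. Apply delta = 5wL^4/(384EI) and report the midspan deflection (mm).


I = 262 * 229^3 / 12 = 262196259.83 mm^4
L = 10000.0 mm, w = 26 N/mm, E = 200000.0 MPa
delta = 5 * w * L^4 / (384 * E * I)
= 5 * 26 * 10000.0^4 / (384 * 200000.0 * 262196259.83)
= 64.5588 mm

64.5588 mm


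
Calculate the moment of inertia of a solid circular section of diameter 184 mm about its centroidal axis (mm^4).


r = d / 2 = 184 / 2 = 92.0 mm
I = pi * r^4 / 4 = pi * 92.0^4 / 4
= 56265371.51 mm^4

56265371.51 mm^4


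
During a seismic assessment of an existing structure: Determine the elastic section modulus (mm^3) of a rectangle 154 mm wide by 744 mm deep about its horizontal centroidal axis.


S = b * h^2 / 6
= 154 * 744^2 / 6
= 154 * 553536 / 6
= 14207424.0 mm^3

14207424.0 mm^3


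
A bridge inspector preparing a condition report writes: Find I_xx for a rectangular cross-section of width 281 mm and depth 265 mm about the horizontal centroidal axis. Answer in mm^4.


I = b * h^3 / 12
= 281 * 265^3 / 12
= 281 * 18609625 / 12
= 435775385.42 mm^4

435775385.42 mm^4


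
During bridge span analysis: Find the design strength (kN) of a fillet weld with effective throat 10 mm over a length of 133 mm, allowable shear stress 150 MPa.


Strength = throat * length * allowable stress
= 10 * 133 * 150 N
= 199500 N
= 199.5 kN

199.5 kN


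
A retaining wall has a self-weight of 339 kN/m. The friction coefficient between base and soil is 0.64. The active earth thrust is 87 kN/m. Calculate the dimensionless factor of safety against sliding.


Resisting force = mu * W = 0.64 * 339 = 216.96 kN/m
FOS = Resisting / Driving = 216.96 / 87
= 2.4938 (dimensionless)

2.4938 (dimensionless)


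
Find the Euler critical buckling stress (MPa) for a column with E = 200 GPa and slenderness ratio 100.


sigma_cr = pi^2 * E / lambda^2
= 9.8696 * 200000.0 / 100^2
= 9.8696 * 200000.0 / 10000
= 197.3921 MPa

197.3921 MPa


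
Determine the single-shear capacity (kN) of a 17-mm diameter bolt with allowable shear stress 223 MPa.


A = pi * d^2 / 4 = pi * 17^2 / 4 = 226.9801 mm^2
V = f_v * A / 1000 = 223 * 226.9801 / 1000
= 50.6166 kN

50.6166 kN


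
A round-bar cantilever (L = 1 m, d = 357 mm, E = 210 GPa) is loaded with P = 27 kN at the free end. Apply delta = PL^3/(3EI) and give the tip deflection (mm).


I = pi * d^4 / 64 = pi * 357^4 / 64 = 797338552.09 mm^4
L = 1000.0 mm, P = 27000.0 N, E = 210000.0 MPa
delta = P * L^3 / (3 * E * I)
= 27000.0 * 1000.0^3 / (3 * 210000.0 * 797338552.09)
= 0.0538 mm

0.0538 mm


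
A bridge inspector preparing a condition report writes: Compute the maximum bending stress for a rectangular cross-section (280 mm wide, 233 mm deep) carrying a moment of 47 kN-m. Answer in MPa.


I = b * h^3 / 12 = 280 * 233^3 / 12 = 295151196.67 mm^4
y = h / 2 = 233 / 2 = 116.5 mm
M = 47 kN-m = 47000000.0 N-mm
sigma = M * y / I = 47000000.0 * 116.5 / 295151196.67
= 18.55 MPa

18.55 MPa


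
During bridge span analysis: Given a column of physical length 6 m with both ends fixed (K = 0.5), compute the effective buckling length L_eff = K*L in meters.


L_eff = K * L
= 0.5 * 6
= 3.0 m

3.0 m


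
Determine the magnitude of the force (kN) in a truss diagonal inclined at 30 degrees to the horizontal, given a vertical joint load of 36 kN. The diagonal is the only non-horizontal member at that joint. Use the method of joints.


At the joint, only the diagonal has a vertical component, so vertical equilibrium gives:
F * sin(30) = 36
F = 36 / sin(30)
= 36 / 0.5
= 72.0 kN

72.0 kN


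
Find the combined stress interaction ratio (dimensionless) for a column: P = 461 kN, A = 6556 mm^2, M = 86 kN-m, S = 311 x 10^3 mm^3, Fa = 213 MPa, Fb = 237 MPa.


f_a = P / A = 461000.0 / 6556 = 70.3173 MPa
f_b = M / S = 86000000.0 / 311000.0 = 276.5273 MPa
Ratio = f_a / Fa + f_b / Fb
= 70.3173 / 213 + 276.5273 / 237
= 1.4969 (dimensionless)

1.4969 (dimensionless)


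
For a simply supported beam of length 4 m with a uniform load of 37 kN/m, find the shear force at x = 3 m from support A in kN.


R_A = w * L / 2 = 37 * 4 / 2 = 74.0 kN
V(x) = R_A - w * x = 74.0 - 37 * 3
= -37.0 kN

-37.0 kN


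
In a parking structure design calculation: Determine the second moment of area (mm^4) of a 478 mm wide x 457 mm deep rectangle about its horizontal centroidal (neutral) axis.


I = b * h^3 / 12
= 478 * 457^3 / 12
= 478 * 95443993 / 12
= 3801852387.83 mm^4

3801852387.83 mm^4


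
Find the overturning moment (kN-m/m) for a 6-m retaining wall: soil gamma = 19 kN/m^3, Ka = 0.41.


Pa = 0.5 * Ka * gamma * H^2
= 0.5 * 0.41 * 19 * 6^2
= 140.22 kN/m
Arm = H / 3 = 6 / 3 = 2.0 m
Mo = Pa * arm = Pa * H / 3 = 140.22 * 6 / 3 = 280.44 kN-m/m

280.44 kN-m/m


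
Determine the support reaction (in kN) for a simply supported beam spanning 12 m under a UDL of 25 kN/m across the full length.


Total load = w * L = 25 * 12 = 300 kN
By symmetry, each reaction R = total / 2 = 300 / 2 = 150.0 kN

150.0 kN


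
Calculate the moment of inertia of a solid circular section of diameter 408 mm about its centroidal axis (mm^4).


r = d / 2 = 408 / 2 = 204.0 mm
I = pi * r^4 / 4 = pi * 204.0^4 / 4
= 1360224368.75 mm^4

1360224368.75 mm^4


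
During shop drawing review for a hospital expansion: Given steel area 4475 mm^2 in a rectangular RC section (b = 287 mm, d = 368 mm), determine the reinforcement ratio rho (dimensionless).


rho = As / (b * d)
= 4475 / (287 * 368)
= 4475 / 105616
= 0.04237 (dimensionless)

0.04237 (dimensionless)


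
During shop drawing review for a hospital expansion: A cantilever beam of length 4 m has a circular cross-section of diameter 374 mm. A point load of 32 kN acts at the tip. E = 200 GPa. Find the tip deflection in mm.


I = pi * d^4 / 64 = pi * 374^4 / 64 = 960409190.91 mm^4
L = 4000.0 mm, P = 32000.0 N, E = 200000.0 MPa
delta = P * L^3 / (3 * E * I)
= 32000.0 * 4000.0^3 / (3 * 200000.0 * 960409190.91)
= 3.554 mm

3.554 mm


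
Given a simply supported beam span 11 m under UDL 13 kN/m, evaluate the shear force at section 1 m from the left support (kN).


R_A = w * L / 2 = 13 * 11 / 2 = 71.5 kN
V(x) = R_A - w * x = 71.5 - 13 * 1
= 58.5 kN

58.5 kN


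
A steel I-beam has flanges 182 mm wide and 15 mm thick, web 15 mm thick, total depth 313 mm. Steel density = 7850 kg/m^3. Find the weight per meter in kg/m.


A_flanges = 2 * 182 * 15 = 5460 mm^2
A_web = (313 - 2 * 15) * 15 = 4245 mm^2
A_total = 5460 + 4245 = 9705 mm^2 = 0.009705 m^2
Weight = rho * A = 7850 * 0.009705 = 76.1843 kg/m

76.1843 kg/m


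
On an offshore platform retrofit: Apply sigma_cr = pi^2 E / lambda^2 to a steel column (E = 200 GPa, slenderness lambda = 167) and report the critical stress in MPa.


sigma_cr = pi^2 * E / lambda^2
= 9.8696 * 200000.0 / 167^2
= 9.8696 * 200000.0 / 27889
= 70.7778 MPa

70.7778 MPa


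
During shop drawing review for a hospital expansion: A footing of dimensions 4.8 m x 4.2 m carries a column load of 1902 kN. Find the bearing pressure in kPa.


A = 4.8 * 4.2 = 20.16 m^2
q = P / A = 1902 / 20.16
= 94.3452 kPa

94.3452 kPa


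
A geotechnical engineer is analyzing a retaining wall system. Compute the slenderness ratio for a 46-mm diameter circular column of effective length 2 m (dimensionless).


Radius of gyration r = d / 4 = 46 / 4 = 11.5 mm
L_eff = 2000.0 mm
Slenderness ratio = L / r = 2000.0 / 11.5 = 173.91 (dimensionless)

173.91 (dimensionless)


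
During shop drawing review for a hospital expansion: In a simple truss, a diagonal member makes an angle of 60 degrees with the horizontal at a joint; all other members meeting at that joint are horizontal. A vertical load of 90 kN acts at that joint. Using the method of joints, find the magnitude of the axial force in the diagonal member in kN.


At the joint, only the diagonal has a vertical component, so vertical equilibrium gives:
F * sin(60) = 90
F = 90 / sin(60)
= 90 / 0.866025
= 103.92 kN

103.92 kN


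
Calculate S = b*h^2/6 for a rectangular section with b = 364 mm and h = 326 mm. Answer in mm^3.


S = b * h^2 / 6
= 364 * 326^2 / 6
= 364 * 106276 / 6
= 6447410.67 mm^3

6447410.67 mm^3


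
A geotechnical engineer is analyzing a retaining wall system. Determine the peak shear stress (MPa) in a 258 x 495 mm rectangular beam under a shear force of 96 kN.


A = b * h = 258 * 495 = 127710 mm^2
V = 96 kN = 96000.0 N
tau_max = 1.5 * V / A = 1.5 * 96000.0 / 127710
= 1.1276 MPa

1.1276 MPa


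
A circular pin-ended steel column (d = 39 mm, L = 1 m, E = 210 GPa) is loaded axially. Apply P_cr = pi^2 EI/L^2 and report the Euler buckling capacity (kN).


I = pi * d^4 / 64 = 113560.77 mm^4
L = 1000.0 mm
P_cr = pi^2 * E * I / L^2
= 9.8696 * 210000.0 * 113560.77 / 1000.0^2
= 235367.97 N = 235.368 kN

235.368 kN


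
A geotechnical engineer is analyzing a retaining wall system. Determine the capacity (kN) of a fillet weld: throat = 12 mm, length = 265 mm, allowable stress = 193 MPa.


Strength = throat * length * allowable stress
= 12 * 265 * 193 N
= 613740 N
= 613.74 kN

613.74 kN


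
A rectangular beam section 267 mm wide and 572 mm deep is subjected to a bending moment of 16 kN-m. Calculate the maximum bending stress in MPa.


I = b * h^3 / 12 = 267 * 572^3 / 12 = 4164070768.0 mm^4
y = h / 2 = 572 / 2 = 286.0 mm
M = 16 kN-m = 16000000.0 N-mm
sigma = M * y / I = 16000000.0 * 286.0 / 4164070768.0
= 1.1 MPa

1.1 MPa


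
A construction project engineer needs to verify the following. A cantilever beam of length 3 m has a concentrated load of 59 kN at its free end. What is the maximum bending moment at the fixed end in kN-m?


For a cantilever with a point load at the free end:
M_max = P * L = 59 * 3 = 177 kN-m

177 kN-m


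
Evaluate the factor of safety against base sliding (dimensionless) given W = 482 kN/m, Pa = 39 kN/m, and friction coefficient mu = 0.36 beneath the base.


Resisting force = mu * W = 0.36 * 482 = 173.52 kN/m
FOS = Resisting / Driving = 173.52 / 39
= 4.4492 (dimensionless)

4.4492 (dimensionless)


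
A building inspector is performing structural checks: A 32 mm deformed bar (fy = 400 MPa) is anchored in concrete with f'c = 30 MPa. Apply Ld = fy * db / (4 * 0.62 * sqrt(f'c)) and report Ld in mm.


Ld = (fy * db) / (4 * 0.62 * sqrt(f'c))
= (400 * 32) / (4 * 0.62 * sqrt(30))
= 12800 / 13.5835
= 942.32 mm

942.32 mm


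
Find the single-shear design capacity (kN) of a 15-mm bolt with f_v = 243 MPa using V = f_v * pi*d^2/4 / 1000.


A = pi * d^2 / 4 = pi * 15^2 / 4 = 176.7146 mm^2
V = f_v * A / 1000 = 243 * 176.7146 / 1000
= 42.9416 kN

42.9416 kN


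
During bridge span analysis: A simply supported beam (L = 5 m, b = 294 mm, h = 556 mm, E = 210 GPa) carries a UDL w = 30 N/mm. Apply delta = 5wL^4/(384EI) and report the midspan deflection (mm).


I = 294 * 556^3 / 12 = 4211050592.0 mm^4
L = 5000.0 mm, w = 30 N/mm, E = 210000.0 MPa
delta = 5 * w * L^4 / (384 * E * I)
= 5 * 30 * 5000.0^4 / (384 * 210000.0 * 4211050592.0)
= 0.2761 mm

0.2761 mm


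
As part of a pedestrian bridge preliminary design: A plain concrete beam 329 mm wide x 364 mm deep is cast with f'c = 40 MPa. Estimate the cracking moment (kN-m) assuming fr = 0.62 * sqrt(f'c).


fr = 0.62 * sqrt(40) = 0.62 * 6.3246 = 3.9212 MPa
I = 329 * 364^3 / 12 = 1322265914.67 mm^4
y_t = 182.0 mm
M_cr = fr * I / y_t = 3.9212 * 1322265914.67 / 182.0 N-mm
= 28.4885 kN-m

28.4885 kN-m


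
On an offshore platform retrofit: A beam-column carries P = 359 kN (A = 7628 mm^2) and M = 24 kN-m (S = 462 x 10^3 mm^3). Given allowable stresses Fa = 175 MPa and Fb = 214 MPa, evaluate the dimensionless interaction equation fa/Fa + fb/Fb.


f_a = P / A = 359000.0 / 7628 = 47.0635 MPa
f_b = M / S = 24000000.0 / 462000.0 = 51.9481 MPa
Ratio = f_a / Fa + f_b / Fb
= 47.0635 / 175 + 51.9481 / 214
= 0.5117 (dimensionless)

0.5117 (dimensionless)


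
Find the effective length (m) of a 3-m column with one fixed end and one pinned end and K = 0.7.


L_eff = K * L
= 0.7 * 3
= 2.1 m

2.1 m


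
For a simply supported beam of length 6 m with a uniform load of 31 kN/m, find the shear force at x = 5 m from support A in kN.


R_A = w * L / 2 = 31 * 6 / 2 = 93.0 kN
V(x) = R_A - w * x = 93.0 - 31 * 5
= -62.0 kN

-62.0 kN


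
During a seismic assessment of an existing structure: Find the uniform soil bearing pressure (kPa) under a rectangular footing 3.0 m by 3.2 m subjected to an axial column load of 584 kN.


A = 3.0 * 3.2 = 9.6 m^2
q = P / A = 584 / 9.6
= 60.8333 kPa

60.8333 kPa


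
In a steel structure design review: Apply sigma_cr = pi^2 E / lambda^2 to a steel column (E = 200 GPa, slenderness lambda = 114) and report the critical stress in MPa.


sigma_cr = pi^2 * E / lambda^2
= 9.8696 * 200000.0 / 114^2
= 9.8696 * 200000.0 / 12996
= 151.8868 MPa

151.8868 MPa


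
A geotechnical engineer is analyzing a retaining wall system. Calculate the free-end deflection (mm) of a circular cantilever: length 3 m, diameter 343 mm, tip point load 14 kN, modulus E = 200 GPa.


I = pi * d^4 / 64 = pi * 343^4 / 64 = 679432596.67 mm^4
L = 3000.0 mm, P = 14000.0 N, E = 200000.0 MPa
delta = P * L^3 / (3 * E * I)
= 14000.0 * 3000.0^3 / (3 * 200000.0 * 679432596.67)
= 0.9272 mm

0.9272 mm


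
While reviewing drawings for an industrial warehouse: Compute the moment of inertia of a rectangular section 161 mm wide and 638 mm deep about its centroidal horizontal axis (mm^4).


I = b * h^3 / 12
= 161 * 638^3 / 12
= 161 * 259694072 / 12
= 3484228799.33 mm^4

3484228799.33 mm^4


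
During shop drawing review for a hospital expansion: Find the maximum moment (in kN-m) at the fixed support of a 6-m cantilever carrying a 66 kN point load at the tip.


For a cantilever with a point load at the free end:
M_max = P * L = 66 * 6 = 396 kN-m

396 kN-m


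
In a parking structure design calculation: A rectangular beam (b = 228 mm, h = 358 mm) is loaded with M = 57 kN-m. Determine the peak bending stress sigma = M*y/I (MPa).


I = b * h^3 / 12 = 228 * 358^3 / 12 = 871771528.0 mm^4
y = h / 2 = 358 / 2 = 179.0 mm
M = 57 kN-m = 57000000.0 N-mm
sigma = M * y / I = 57000000.0 * 179.0 / 871771528.0
= 11.7 MPa

11.7 MPa


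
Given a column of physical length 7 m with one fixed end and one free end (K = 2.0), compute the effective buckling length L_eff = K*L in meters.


L_eff = K * L
= 2.0 * 7
= 14.0 m

14.0 m


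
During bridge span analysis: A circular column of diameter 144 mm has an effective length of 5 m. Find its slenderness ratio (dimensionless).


Radius of gyration r = d / 4 = 144 / 4 = 36.0 mm
L_eff = 5000.0 mm
Slenderness ratio = L / r = 5000.0 / 36.0 = 138.89 (dimensionless)

138.89 (dimensionless)


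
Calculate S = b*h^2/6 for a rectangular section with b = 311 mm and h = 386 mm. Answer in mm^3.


S = b * h^2 / 6
= 311 * 386^2 / 6
= 311 * 148996 / 6
= 7722959.33 mm^3

7722959.33 mm^3


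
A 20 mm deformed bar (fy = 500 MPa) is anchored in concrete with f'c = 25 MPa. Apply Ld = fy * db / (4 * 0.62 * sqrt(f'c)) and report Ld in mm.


Ld = (fy * db) / (4 * 0.62 * sqrt(f'c))
= (500 * 20) / (4 * 0.62 * sqrt(25))
= 10000 / 12.4
= 806.45 mm

806.45 mm


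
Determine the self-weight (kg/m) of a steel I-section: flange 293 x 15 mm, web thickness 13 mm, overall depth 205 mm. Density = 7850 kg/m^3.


A_flanges = 2 * 293 * 15 = 8790 mm^2
A_web = (205 - 2 * 15) * 13 = 2275 mm^2
A_total = 8790 + 2275 = 11065 mm^2 = 0.011065 m^2
Weight = rho * A = 7850 * 0.011065 = 86.8602 kg/m

86.8602 kg/m


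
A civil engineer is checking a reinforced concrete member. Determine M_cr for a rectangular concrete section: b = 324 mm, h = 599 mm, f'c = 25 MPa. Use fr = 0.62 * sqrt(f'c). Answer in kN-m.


fr = 0.62 * sqrt(25) = 0.62 * 5.0 = 3.1 MPa
I = 324 * 599^3 / 12 = 5802888573.0 mm^4
y_t = 299.5 mm
M_cr = fr * I / y_t = 3.1 * 5802888573.0 / 299.5 N-mm
= 60.0633 kN-m

60.0633 kN-m


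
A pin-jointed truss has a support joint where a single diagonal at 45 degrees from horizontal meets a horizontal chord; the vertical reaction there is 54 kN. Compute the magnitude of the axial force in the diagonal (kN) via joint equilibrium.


At the joint, only the diagonal has a vertical component, so vertical equilibrium gives:
F * sin(45) = 54
F = 54 / sin(45)
= 54 / 0.707107
= 76.37 kN

76.37 kN


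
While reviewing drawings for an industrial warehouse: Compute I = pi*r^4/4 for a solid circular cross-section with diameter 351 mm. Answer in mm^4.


r = d / 2 = 351 / 2 = 175.5 mm
I = pi * r^4 / 4 = pi * 175.5^4 / 4
= 745072208.91 mm^4

745072208.91 mm^4


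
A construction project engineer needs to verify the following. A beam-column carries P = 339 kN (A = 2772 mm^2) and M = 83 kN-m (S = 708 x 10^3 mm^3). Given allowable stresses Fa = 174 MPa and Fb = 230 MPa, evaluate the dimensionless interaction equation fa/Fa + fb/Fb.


f_a = P / A = 339000.0 / 2772 = 122.2944 MPa
f_b = M / S = 83000000.0 / 708000.0 = 117.2316 MPa
Ratio = f_a / Fa + f_b / Fb
= 122.2944 / 174 + 117.2316 / 230
= 1.2125 (dimensionless)

1.2125 (dimensionless)


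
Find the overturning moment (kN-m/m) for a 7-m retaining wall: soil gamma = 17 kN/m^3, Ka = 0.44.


Pa = 0.5 * Ka * gamma * H^2
= 0.5 * 0.44 * 17 * 7^2
= 183.26 kN/m
Arm = H / 3 = 7 / 3 = 2.3333 m
Mo = Pa * arm = Pa * H / 3 = 183.26 * 7 / 3 = 427.6067 kN-m/m

427.6067 kN-m/m


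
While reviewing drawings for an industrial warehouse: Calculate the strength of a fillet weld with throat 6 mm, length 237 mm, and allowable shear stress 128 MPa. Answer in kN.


Strength = throat * length * allowable stress
= 6 * 237 * 128 N
= 182016 N
= 182.02 kN

182.02 kN


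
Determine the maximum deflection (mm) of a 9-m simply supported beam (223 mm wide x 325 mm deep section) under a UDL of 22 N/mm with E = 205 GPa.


I = 223 * 325^3 / 12 = 637930989.58 mm^4
L = 9000.0 mm, w = 22 N/mm, E = 205000.0 MPa
delta = 5 * w * L^4 / (384 * E * I)
= 5 * 22 * 9000.0^4 / (384 * 205000.0 * 637930989.58)
= 14.3716 mm

14.3716 mm


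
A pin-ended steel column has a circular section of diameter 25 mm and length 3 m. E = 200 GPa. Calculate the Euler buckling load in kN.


I = pi * d^4 / 64 = 19174.76 mm^4
L = 3000.0 mm
P_cr = pi^2 * E * I / L^2
= 9.8696 * 200000.0 * 19174.76 / 3000.0^2
= 4205.5 N = 4.2055 kN

4.2055 kN


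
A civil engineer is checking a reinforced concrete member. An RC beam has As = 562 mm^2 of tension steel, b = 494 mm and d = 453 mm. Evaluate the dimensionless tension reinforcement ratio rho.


rho = As / (b * d)
= 562 / (494 * 453)
= 562 / 223782
= 0.002511 (dimensionless)

0.002511 (dimensionless)


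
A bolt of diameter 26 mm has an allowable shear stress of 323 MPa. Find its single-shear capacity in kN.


A = pi * d^2 / 4 = pi * 26^2 / 4 = 530.9292 mm^2
V = f_v * A / 1000 = 323 * 530.9292 / 1000
= 171.4901 kN

171.4901 kN


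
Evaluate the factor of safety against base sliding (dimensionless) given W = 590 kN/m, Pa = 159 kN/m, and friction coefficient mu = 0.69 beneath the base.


Resisting force = mu * W = 0.69 * 590 = 407.1 kN/m
FOS = Resisting / Driving = 407.1 / 159
= 2.5604 (dimensionless)

2.5604 (dimensionless)


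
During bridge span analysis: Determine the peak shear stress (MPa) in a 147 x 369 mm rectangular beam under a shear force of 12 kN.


A = b * h = 147 * 369 = 54243 mm^2
V = 12 kN = 12000.0 N
tau_max = 1.5 * V / A = 1.5 * 12000.0 / 54243
= 0.3318 MPa

0.3318 MPa


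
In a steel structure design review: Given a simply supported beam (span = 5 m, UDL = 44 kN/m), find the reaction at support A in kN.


Total load = w * L = 44 * 5 = 220 kN
By symmetry, each reaction R = total / 2 = 220 / 2 = 110.0 kN

110.0 kN


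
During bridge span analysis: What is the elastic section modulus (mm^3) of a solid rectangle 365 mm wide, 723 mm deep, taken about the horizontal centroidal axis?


S = b * h^2 / 6
= 365 * 723^2 / 6
= 365 * 522729 / 6
= 31799347.5 mm^3

31799347.5 mm^3


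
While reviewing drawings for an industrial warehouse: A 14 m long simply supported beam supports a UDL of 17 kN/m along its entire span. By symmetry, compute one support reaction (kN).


Total load = w * L = 17 * 14 = 238 kN
By symmetry, each reaction R = total / 2 = 238 / 2 = 119.0 kN

119.0 kN


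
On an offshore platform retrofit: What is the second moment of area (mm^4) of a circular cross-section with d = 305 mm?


r = d / 2 = 305 / 2 = 152.5 mm
I = pi * r^4 / 4 = pi * 152.5^4 / 4
= 424785081.72 mm^4

424785081.72 mm^4


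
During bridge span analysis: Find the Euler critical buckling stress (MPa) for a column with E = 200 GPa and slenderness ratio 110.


sigma_cr = pi^2 * E / lambda^2
= 9.8696 * 200000.0 / 110^2
= 9.8696 * 200000.0 / 12100
= 163.134 MPa

163.134 MPa


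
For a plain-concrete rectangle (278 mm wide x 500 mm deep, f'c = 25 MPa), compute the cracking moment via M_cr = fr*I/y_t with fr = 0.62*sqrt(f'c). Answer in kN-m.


fr = 0.62 * sqrt(25) = 0.62 * 5.0 = 3.1 MPa
I = 278 * 500^3 / 12 = 2895833333.33 mm^4
y_t = 250.0 mm
M_cr = fr * I / y_t = 3.1 * 2895833333.33 / 250.0 N-mm
= 35.9083 kN-m

35.9083 kN-m


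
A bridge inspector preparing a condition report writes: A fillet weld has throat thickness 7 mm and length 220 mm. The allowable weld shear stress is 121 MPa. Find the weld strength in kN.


Strength = throat * length * allowable stress
= 7 * 220 * 121 N
= 186340 N
= 186.34 kN

186.34 kN


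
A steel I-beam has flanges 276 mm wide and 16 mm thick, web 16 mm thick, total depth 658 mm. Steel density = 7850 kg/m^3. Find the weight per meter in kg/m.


A_flanges = 2 * 276 * 16 = 8832 mm^2
A_web = (658 - 2 * 16) * 16 = 10016 mm^2
A_total = 8832 + 10016 = 18848 mm^2 = 0.018848 m^2
Weight = rho * A = 7850 * 0.018848 = 147.9568 kg/m

147.9568 kg/m


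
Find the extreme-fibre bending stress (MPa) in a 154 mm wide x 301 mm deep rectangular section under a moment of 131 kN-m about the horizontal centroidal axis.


I = b * h^3 / 12 = 154 * 301^3 / 12 = 349976562.83 mm^4
y = h / 2 = 301 / 2 = 150.5 mm
M = 131 kN-m = 131000000.0 N-mm
sigma = M * y / I = 131000000.0 * 150.5 / 349976562.83
= 56.33 MPa

56.33 MPa


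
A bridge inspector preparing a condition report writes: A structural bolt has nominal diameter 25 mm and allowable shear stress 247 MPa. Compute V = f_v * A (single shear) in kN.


A = pi * d^2 / 4 = pi * 25^2 / 4 = 490.8739 mm^2
V = f_v * A / 1000 = 247 * 490.8739 / 1000
= 121.2458 kN

121.2458 kN


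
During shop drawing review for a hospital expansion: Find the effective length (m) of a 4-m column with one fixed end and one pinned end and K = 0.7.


L_eff = K * L
= 0.7 * 4
= 2.8 m

2.8 m


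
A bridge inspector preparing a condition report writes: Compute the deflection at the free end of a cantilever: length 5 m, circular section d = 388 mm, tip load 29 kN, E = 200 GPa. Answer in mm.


I = pi * d^4 / 64 = pi * 388^4 / 64 = 1112491755.27 mm^4
L = 5000.0 mm, P = 29000.0 N, E = 200000.0 MPa
delta = P * L^3 / (3 * E * I)
= 29000.0 * 5000.0^3 / (3 * 200000.0 * 1112491755.27)
= 5.4308 mm

5.4308 mm


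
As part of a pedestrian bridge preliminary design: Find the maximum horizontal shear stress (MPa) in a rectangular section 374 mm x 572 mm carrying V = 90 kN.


A = b * h = 374 * 572 = 213928 mm^2
V = 90 kN = 90000.0 N
tau_max = 1.5 * V / A = 1.5 * 90000.0 / 213928
= 0.6311 MPa

0.6311 MPa


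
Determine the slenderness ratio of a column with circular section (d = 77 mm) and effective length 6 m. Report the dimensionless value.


Radius of gyration r = d / 4 = 77 / 4 = 19.25 mm
L_eff = 6000.0 mm
Slenderness ratio = L / r = 6000.0 / 19.25 = 311.69 (dimensionless)

311.69 (dimensionless)


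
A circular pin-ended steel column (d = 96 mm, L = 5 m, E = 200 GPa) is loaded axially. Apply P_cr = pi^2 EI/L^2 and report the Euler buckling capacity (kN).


I = pi * d^4 / 64 = 4169220.18 mm^4
L = 5000.0 mm
P_cr = pi^2 * E * I / L^2
= 9.8696 * 200000.0 * 4169220.18 / 5000.0^2
= 329188.43 N = 329.1884 kN

329.1884 kN


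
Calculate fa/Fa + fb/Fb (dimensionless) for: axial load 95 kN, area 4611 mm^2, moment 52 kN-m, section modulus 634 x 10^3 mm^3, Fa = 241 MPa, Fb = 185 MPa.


f_a = P / A = 95000.0 / 4611 = 20.6029 MPa
f_b = M / S = 52000000.0 / 634000.0 = 82.0189 MPa
Ratio = f_a / Fa + f_b / Fb
= 20.6029 / 241 + 82.0189 / 185
= 0.5288 (dimensionless)

0.5288 (dimensionless)


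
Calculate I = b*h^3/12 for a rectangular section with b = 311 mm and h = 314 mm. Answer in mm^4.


I = b * h^3 / 12
= 311 * 314^3 / 12
= 311 * 30959144 / 12
= 802357815.33 mm^4

802357815.33 mm^4


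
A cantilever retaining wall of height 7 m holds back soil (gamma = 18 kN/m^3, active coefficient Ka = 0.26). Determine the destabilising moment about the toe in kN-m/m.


Pa = 0.5 * Ka * gamma * H^2
= 0.5 * 0.26 * 18 * 7^2
= 114.66 kN/m
Arm = H / 3 = 7 / 3 = 2.3333 m
Mo = Pa * arm = Pa * H / 3 = 114.66 * 7 / 3 = 267.54 kN-m/m

267.54 kN-m/m


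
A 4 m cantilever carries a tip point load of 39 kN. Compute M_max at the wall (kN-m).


For a cantilever with a point load at the free end:
M_max = P * L = 39 * 4 = 156 kN-m

156 kN-m


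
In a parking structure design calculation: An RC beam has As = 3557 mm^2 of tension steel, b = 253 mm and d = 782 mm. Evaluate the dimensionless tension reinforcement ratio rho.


rho = As / (b * d)
= 3557 / (253 * 782)
= 3557 / 197846
= 0.017979 (dimensionless)

0.017979 (dimensionless)


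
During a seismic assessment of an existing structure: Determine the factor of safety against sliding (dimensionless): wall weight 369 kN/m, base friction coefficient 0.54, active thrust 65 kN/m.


Resisting force = mu * W = 0.54 * 369 = 199.26 kN/m
FOS = Resisting / Driving = 199.26 / 65
= 3.0655 (dimensionless)

3.0655 (dimensionless)


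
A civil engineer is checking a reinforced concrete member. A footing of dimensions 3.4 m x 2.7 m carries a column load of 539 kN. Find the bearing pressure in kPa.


A = 3.4 * 2.7 = 9.18 m^2
q = P / A = 539 / 9.18
= 58.7146 kPa

58.7146 kPa


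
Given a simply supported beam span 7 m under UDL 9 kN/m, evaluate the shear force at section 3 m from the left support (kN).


R_A = w * L / 2 = 9 * 7 / 2 = 31.5 kN
V(x) = R_A - w * x = 31.5 - 9 * 3
= 4.5 kN

4.5 kN


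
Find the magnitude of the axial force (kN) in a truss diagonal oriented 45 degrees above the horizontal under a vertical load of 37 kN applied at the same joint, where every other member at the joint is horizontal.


At the joint, only the diagonal has a vertical component, so vertical equilibrium gives:
F * sin(45) = 37
F = 37 / sin(45)
= 37 / 0.707107
= 52.33 kN

52.33 kN


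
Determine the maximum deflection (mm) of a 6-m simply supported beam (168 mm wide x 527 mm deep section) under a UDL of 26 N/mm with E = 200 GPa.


I = 168 * 527^3 / 12 = 2049084562.0 mm^4
L = 6000.0 mm, w = 26 N/mm, E = 200000.0 MPa
delta = 5 * w * L^4 / (384 * E * I)
= 5 * 26 * 6000.0^4 / (384 * 200000.0 * 2049084562.0)
= 1.0706 mm

1.0706 mm


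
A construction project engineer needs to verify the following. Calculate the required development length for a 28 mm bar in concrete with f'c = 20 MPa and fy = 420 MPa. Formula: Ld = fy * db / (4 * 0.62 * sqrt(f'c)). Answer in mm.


Ld = (fy * db) / (4 * 0.62 * sqrt(f'c))
= (420 * 28) / (4 * 0.62 * sqrt(20))
= 11760 / 11.0909
= 1060.33 mm

1060.33 mm


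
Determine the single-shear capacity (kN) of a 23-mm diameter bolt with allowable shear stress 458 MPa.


A = pi * d^2 / 4 = pi * 23^2 / 4 = 415.4756 mm^2
V = f_v * A / 1000 = 458 * 415.4756 / 1000
= 190.2878 kN

190.2878 kN


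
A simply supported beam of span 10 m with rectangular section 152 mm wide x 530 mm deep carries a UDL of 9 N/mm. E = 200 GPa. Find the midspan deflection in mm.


I = 152 * 530^3 / 12 = 1885775333.33 mm^4
L = 10000.0 mm, w = 9 N/mm, E = 200000.0 MPa
delta = 5 * w * L^4 / (384 * E * I)
= 5 * 9 * 10000.0^4 / (384 * 200000.0 * 1885775333.33)
= 3.1071 mm

3.1071 mm


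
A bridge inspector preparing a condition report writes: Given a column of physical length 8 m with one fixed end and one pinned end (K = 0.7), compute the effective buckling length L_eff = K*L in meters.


L_eff = K * L
= 0.7 * 8
= 5.6 m

5.6 m


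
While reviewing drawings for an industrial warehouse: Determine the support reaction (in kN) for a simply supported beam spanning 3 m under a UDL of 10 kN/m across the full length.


Total load = w * L = 10 * 3 = 30 kN
By symmetry, each reaction R = total / 2 = 30 / 2 = 15.0 kN

15.0 kN


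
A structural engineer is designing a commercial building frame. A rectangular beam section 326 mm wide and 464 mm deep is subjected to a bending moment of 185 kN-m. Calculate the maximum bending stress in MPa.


I = b * h^3 / 12 = 326 * 464^3 / 12 = 2713877845.33 mm^4
y = h / 2 = 464 / 2 = 232.0 mm
M = 185 kN-m = 185000000.0 N-mm
sigma = M * y / I = 185000000.0 * 232.0 / 2713877845.33
= 15.82 MPa

15.82 MPa


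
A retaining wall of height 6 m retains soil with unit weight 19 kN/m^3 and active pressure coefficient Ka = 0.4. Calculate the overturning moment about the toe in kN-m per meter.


Pa = 0.5 * Ka * gamma * H^2
= 0.5 * 0.4 * 19 * 6^2
= 136.8 kN/m
Arm = H / 3 = 6 / 3 = 2.0 m
Mo = Pa * arm = Pa * H / 3 = 136.8 * 6 / 3 = 273.6 kN-m/m

273.6 kN-m/m


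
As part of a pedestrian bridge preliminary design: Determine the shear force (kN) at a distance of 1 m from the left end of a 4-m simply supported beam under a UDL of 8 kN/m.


R_A = w * L / 2 = 8 * 4 / 2 = 16.0 kN
V(x) = R_A - w * x = 16.0 - 8 * 1
= 8.0 kN

8.0 kN


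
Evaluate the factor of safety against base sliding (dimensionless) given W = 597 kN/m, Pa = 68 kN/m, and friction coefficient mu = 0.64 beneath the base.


Resisting force = mu * W = 0.64 * 597 = 382.08 kN/m
FOS = Resisting / Driving = 382.08 / 68
= 5.6188 (dimensionless)

5.6188 (dimensionless)


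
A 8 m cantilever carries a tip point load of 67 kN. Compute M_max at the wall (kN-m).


For a cantilever with a point load at the free end:
M_max = P * L = 67 * 8 = 536 kN-m

536 kN-m


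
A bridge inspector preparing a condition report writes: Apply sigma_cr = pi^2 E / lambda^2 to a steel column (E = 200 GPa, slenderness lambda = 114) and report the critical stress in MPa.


sigma_cr = pi^2 * E / lambda^2
= 9.8696 * 200000.0 / 114^2
= 9.8696 * 200000.0 / 12996
= 151.8868 MPa

151.8868 MPa


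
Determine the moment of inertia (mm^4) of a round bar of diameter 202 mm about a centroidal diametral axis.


r = d / 2 = 202 / 2 = 101.0 mm
I = pi * r^4 / 4 = pi * 101.0^4 / 4
= 81728847.83 mm^4

81728847.83 mm^4


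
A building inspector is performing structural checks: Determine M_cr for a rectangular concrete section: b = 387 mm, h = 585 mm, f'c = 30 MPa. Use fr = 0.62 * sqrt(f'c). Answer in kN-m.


fr = 0.62 * sqrt(30) = 0.62 * 5.4772 = 3.3959 MPa
I = 387 * 585^3 / 12 = 6456502406.25 mm^4
y_t = 292.5 mm
M_cr = fr * I / y_t = 3.3959 * 6456502406.25 / 292.5 N-mm
= 74.959 kN-m

74.959 kN-m


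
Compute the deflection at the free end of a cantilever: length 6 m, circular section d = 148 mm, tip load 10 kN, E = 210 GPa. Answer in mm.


I = pi * d^4 / 64 = pi * 148^4 / 64 = 23551401.72 mm^4
L = 6000.0 mm, P = 10000.0 N, E = 210000.0 MPa
delta = P * L^3 / (3 * E * I)
= 10000.0 * 6000.0^3 / (3 * 210000.0 * 23551401.72)
= 145.5782 mm

145.5782 mm


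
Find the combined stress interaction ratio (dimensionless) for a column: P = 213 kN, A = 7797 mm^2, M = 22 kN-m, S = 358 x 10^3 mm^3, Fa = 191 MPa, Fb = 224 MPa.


f_a = P / A = 213000.0 / 7797 = 27.3182 MPa
f_b = M / S = 22000000.0 / 358000.0 = 61.4525 MPa
Ratio = f_a / Fa + f_b / Fb
= 27.3182 / 191 + 61.4525 / 224
= 0.4174 (dimensionless)

0.4174 (dimensionless)


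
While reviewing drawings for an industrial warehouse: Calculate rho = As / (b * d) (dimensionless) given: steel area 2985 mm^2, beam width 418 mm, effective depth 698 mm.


rho = As / (b * d)
= 2985 / (418 * 698)
= 2985 / 291764
= 0.010231 (dimensionless)

0.010231 (dimensionless)


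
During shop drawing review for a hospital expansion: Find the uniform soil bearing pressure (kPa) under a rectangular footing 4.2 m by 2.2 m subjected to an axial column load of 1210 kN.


A = 4.2 * 2.2 = 9.24 m^2
q = P / A = 1210 / 9.24
= 130.9524 kPa

130.9524 kPa


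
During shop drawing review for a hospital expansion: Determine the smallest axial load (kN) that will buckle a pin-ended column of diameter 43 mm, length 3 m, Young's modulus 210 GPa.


I = pi * d^4 / 64 = 167820.0 mm^4
L = 3000.0 mm
P_cr = pi^2 * E * I / L^2
= 9.8696 * 210000.0 * 167820.0 / 3000.0^2
= 38647.4 N = 38.6474 kN

38.6474 kN


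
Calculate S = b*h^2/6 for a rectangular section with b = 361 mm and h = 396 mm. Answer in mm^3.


S = b * h^2 / 6
= 361 * 396^2 / 6
= 361 * 156816 / 6
= 9435096.0 mm^3

9435096.0 mm^3


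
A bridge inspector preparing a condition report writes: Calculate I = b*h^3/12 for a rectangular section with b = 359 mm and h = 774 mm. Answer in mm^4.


I = b * h^3 / 12
= 359 * 774^3 / 12
= 359 * 463684824 / 12
= 13871904318.0 mm^4

13871904318.0 mm^4


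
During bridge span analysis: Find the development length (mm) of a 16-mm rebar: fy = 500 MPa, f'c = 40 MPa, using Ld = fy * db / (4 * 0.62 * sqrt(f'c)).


Ld = (fy * db) / (4 * 0.62 * sqrt(f'c))
= (500 * 16) / (4 * 0.62 * sqrt(40))
= 8000 / 15.6849
= 510.04 mm

510.04 mm


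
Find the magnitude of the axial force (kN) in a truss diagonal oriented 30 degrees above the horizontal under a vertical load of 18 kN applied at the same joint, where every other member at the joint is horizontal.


At the joint, only the diagonal has a vertical component, so vertical equilibrium gives:
F * sin(30) = 18
F = 18 / sin(30)
= 18 / 0.5
= 36.0 kN

36.0 kN
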